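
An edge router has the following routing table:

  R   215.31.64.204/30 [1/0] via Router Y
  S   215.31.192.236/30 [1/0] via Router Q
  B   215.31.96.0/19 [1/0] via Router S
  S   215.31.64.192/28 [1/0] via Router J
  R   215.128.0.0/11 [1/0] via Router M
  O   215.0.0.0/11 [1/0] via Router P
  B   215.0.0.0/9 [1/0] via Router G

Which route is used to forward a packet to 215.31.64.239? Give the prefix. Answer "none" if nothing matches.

215.0.0.0/11

Entries matching 215.31.64.239:
  215.0.0.0/9 (215.0.0.0 - 215.127.255.255)
  215.0.0.0/11 (215.0.0.0 - 215.31.255.255)
Most specific is 215.0.0.0/11.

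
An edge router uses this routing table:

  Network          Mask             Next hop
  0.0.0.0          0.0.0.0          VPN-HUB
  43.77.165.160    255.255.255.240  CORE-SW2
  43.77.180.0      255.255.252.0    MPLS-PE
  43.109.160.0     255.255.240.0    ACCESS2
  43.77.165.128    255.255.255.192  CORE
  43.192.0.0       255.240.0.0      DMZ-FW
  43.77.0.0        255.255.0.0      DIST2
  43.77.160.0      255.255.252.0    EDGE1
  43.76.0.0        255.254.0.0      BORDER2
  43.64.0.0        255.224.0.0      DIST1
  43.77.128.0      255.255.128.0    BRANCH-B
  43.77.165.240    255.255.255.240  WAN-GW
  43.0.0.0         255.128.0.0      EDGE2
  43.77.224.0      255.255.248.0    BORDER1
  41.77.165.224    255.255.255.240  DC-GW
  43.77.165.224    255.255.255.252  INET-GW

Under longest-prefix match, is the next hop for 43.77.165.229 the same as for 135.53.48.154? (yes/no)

43.77.165.229: longest match 43.77.128.0/17 -> BRANCH-B
135.53.48.154: longest match 0.0.0.0/0 -> VPN-HUB

no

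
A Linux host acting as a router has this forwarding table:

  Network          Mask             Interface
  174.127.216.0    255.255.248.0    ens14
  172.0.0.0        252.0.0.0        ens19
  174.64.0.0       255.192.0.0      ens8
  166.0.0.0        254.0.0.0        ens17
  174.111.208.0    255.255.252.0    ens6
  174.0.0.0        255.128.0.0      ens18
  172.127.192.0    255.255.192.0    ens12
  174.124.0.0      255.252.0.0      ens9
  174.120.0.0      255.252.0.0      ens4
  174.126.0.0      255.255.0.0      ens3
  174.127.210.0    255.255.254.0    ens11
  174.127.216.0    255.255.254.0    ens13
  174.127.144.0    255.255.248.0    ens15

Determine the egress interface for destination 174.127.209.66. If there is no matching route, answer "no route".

ens9

Routes whose prefix contains 174.127.209.66:
  172.0.0.0/6 (172.0.0.0 - 175.255.255.255) -> ens19
  174.0.0.0/9 (174.0.0.0 - 174.127.255.255) -> ens18
  174.64.0.0/10 (174.64.0.0 - 174.127.255.255) -> ens8
  174.124.0.0/14 (174.124.0.0 - 174.127.255.255) -> ens9
More-specific entries that do NOT match:
  174.127.210.0/23 (174.127.210.0 - 174.127.211.255) does not contain 174.127.209.66
  174.127.216.0/23 (174.127.216.0 - 174.127.217.255) does not contain 174.127.209.66
  174.111.208.0/22 (174.111.208.0 - 174.111.211.255) does not contain 174.127.209.66
  174.127.216.0/21 (174.127.216.0 - 174.127.223.255) does not contain 174.127.209.66
  174.127.144.0/21 (174.127.144.0 - 174.127.151.255) does not contain 174.127.209.66
  172.127.192.0/18 (172.127.192.0 - 172.127.255.255) does not contain 174.127.209.66
  174.126.0.0/16 (174.126.0.0 - 174.126.255.255) does not contain 174.127.209.66
Longest matching prefix is /14 -> interface ens9.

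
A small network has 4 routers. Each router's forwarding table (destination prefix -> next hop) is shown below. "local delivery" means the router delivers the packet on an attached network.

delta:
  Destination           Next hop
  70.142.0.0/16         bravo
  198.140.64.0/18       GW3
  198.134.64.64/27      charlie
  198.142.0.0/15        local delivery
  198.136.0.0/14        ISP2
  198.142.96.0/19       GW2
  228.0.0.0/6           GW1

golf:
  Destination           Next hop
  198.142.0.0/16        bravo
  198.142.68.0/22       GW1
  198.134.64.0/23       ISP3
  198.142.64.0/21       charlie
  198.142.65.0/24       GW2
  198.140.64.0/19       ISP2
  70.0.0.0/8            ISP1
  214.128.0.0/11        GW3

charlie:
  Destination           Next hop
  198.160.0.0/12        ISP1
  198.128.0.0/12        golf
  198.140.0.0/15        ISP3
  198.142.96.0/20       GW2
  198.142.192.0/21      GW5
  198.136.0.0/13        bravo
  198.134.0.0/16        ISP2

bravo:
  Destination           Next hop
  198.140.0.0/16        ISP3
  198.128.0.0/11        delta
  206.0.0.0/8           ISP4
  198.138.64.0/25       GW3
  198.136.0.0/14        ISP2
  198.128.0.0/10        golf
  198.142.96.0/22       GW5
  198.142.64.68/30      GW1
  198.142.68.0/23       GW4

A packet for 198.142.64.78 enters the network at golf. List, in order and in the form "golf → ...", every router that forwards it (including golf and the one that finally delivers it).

At golf: longest match for 198.142.64.78 is 198.142.64.0/21 -> charlie
At charlie: longest match for 198.142.64.78 is 198.136.0.0/13 -> bravo
At bravo: longest match for 198.142.64.78 is 198.128.0.0/11 -> delta
At delta: longest match for 198.142.64.78 is 198.142.0.0/15 -> local delivery

golf → charlie → bravo → delta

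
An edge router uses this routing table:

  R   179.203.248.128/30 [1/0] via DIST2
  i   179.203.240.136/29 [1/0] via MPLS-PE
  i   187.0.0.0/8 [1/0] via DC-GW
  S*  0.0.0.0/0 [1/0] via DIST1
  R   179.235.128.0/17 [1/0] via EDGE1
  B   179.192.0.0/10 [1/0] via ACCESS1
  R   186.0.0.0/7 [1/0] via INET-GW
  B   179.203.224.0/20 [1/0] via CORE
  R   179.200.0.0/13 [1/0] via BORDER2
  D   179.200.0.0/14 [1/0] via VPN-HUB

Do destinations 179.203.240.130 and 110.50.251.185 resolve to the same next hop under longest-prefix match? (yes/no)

no

179.203.240.130: longest match 179.200.0.0/14 -> VPN-HUB
110.50.251.185: longest match 0.0.0.0/0 -> DIST1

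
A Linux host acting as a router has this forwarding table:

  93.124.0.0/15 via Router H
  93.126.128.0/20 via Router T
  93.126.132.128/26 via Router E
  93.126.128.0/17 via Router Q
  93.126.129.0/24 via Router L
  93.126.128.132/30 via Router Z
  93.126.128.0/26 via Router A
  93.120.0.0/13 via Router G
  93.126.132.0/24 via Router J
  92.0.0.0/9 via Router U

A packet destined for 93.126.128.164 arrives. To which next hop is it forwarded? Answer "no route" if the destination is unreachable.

Routes whose prefix contains 93.126.128.164:
  93.120.0.0/13 (93.120.0.0 - 93.127.255.255) -> Router G
  93.126.128.0/17 (93.126.128.0 - 93.126.255.255) -> Router Q
  93.126.128.0/20 (93.126.128.0 - 93.126.143.255) -> Router T
More-specific entries that do NOT match:
  93.126.128.132/30 (93.126.128.132 - 93.126.128.135) does not contain 93.126.128.164
  93.126.132.128/26 (93.126.132.128 - 93.126.132.191) does not contain 93.126.128.164
  93.126.128.0/26 (93.126.128.0 - 93.126.128.63) does not contain 93.126.128.164
  93.126.129.0/24 (93.126.129.0 - 93.126.129.255) does not contain 93.126.128.164
  93.126.132.0/24 (93.126.132.0 - 93.126.132.255) does not contain 93.126.128.164
Longest matching prefix is /20 -> next hop Router T.

Router T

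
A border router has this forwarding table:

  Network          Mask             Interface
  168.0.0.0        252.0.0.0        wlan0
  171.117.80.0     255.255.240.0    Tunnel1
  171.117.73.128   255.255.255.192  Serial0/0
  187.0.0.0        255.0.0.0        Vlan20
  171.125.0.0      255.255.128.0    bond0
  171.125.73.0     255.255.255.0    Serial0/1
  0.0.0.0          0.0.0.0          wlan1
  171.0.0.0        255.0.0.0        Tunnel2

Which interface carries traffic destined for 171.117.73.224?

Tunnel2

Routes whose prefix contains 171.117.73.224:
  0.0.0.0/0 (default, matches everything) -> wlan1
  168.0.0.0/6 (168.0.0.0 - 171.255.255.255) -> wlan0
  171.0.0.0/8 (171.0.0.0 - 171.255.255.255) -> Tunnel2
More-specific entries that do NOT match:
  171.117.73.128/26 (171.117.73.128 - 171.117.73.191) does not contain 171.117.73.224
  171.125.73.0/24 (171.125.73.0 - 171.125.73.255) does not contain 171.117.73.224
  171.117.80.0/20 (171.117.80.0 - 171.117.95.255) does not contain 171.117.73.224
  171.125.0.0/17 (171.125.0.0 - 171.125.127.255) does not contain 171.117.73.224
Longest matching prefix is /8 -> interface Tunnel2.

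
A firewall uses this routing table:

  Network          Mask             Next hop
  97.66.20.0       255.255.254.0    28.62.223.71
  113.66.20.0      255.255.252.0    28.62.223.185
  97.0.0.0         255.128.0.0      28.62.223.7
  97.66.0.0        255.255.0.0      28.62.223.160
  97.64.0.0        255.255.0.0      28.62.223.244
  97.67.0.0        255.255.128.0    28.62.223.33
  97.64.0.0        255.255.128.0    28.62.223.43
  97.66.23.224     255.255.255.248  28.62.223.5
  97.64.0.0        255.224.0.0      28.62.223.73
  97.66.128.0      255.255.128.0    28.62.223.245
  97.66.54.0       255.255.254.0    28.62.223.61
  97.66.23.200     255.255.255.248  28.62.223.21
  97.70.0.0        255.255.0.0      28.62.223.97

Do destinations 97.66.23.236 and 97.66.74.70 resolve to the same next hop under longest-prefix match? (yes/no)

yes

97.66.23.236: longest match 97.66.0.0/16 -> 28.62.223.160
97.66.74.70: longest match 97.66.0.0/16 -> 28.62.223.160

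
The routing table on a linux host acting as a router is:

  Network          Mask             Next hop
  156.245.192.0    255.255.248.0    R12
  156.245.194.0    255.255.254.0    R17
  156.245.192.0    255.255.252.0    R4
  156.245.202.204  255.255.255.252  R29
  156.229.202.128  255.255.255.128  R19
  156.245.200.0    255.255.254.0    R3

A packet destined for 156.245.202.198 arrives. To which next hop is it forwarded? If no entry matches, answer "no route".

No entry's prefix contains 156.245.202.198; there is no default route.

no route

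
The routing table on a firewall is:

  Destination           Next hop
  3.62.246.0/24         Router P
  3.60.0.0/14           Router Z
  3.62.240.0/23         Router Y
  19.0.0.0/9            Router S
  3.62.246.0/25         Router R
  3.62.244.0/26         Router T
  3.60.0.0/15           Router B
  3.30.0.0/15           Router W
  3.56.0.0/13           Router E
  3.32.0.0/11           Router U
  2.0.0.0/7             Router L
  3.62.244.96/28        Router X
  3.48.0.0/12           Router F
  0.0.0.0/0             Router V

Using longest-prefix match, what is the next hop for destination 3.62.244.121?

Router Z

Routes whose prefix contains 3.62.244.121:
  0.0.0.0/0 (default, matches everything) -> Router V
  2.0.0.0/7 (2.0.0.0 - 3.255.255.255) -> Router L
  3.32.0.0/11 (3.32.0.0 - 3.63.255.255) -> Router U
  3.48.0.0/12 (3.48.0.0 - 3.63.255.255) -> Router F
  3.56.0.0/13 (3.56.0.0 - 3.63.255.255) -> Router E
  3.60.0.0/14 (3.60.0.0 - 3.63.255.255) -> Router Z
More-specific entries that do NOT match:
  3.62.244.96/28 (3.62.244.96 - 3.62.244.111) does not contain 3.62.244.121
  3.62.244.0/26 (3.62.244.0 - 3.62.244.63) does not contain 3.62.244.121
  3.62.246.0/25 (3.62.246.0 - 3.62.246.127) does not contain 3.62.244.121
  3.62.246.0/24 (3.62.246.0 - 3.62.246.255) does not contain 3.62.244.121
  3.62.240.0/23 (3.62.240.0 - 3.62.241.255) does not contain 3.62.244.121
  3.60.0.0/15 (3.60.0.0 - 3.61.255.255) does not contain 3.62.244.121
  3.30.0.0/15 (3.30.0.0 - 3.31.255.255) does not contain 3.62.244.121
Longest matching prefix is /14 -> next hop Router Z.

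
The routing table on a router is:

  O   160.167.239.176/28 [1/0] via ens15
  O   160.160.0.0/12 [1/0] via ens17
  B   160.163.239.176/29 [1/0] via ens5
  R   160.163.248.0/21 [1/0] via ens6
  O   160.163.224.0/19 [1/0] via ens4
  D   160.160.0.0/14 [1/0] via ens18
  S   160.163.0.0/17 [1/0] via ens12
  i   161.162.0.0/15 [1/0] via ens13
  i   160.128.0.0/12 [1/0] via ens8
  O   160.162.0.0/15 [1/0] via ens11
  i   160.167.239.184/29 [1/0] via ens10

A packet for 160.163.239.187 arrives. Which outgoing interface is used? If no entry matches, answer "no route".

ens4

Routes whose prefix contains 160.163.239.187:
  160.160.0.0/12 (160.160.0.0 - 160.175.255.255) -> ens17
  160.160.0.0/14 (160.160.0.0 - 160.163.255.255) -> ens18
  160.162.0.0/15 (160.162.0.0 - 160.163.255.255) -> ens11
  160.163.224.0/19 (160.163.224.0 - 160.163.255.255) -> ens4
More-specific entries that do NOT match:
  160.163.239.176/29 (160.163.239.176 - 160.163.239.183) does not contain 160.163.239.187
  160.167.239.184/29 (160.167.239.184 - 160.167.239.191) does not contain 160.163.239.187
  160.167.239.176/28 (160.167.239.176 - 160.167.239.191) does not contain 160.163.239.187
  160.163.248.0/21 (160.163.248.0 - 160.163.255.255) does not contain 160.163.239.187
Longest matching prefix is /19 -> interface ens4.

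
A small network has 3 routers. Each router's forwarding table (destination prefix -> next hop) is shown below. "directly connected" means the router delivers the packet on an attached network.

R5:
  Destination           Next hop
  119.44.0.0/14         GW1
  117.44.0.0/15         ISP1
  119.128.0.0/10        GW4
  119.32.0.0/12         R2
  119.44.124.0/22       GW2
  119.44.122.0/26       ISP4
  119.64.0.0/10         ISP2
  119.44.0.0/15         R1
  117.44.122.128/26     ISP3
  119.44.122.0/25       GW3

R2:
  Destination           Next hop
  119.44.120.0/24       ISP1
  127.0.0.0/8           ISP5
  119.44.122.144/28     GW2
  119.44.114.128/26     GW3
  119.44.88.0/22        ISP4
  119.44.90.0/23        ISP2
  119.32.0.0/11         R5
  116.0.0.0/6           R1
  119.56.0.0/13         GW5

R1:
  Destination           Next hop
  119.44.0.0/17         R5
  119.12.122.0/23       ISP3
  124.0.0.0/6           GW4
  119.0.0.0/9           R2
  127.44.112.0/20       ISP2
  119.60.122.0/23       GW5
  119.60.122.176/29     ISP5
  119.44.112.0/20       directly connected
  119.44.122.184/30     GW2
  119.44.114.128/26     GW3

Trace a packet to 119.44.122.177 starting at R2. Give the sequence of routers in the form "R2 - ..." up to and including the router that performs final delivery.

At R2: longest match for 119.44.122.177 is 119.32.0.0/11 -> R5
At R5: longest match for 119.44.122.177 is 119.44.0.0/15 -> R1
At R1: longest match for 119.44.122.177 is 119.44.112.0/20 -> directly connected

R2 - R5 - R1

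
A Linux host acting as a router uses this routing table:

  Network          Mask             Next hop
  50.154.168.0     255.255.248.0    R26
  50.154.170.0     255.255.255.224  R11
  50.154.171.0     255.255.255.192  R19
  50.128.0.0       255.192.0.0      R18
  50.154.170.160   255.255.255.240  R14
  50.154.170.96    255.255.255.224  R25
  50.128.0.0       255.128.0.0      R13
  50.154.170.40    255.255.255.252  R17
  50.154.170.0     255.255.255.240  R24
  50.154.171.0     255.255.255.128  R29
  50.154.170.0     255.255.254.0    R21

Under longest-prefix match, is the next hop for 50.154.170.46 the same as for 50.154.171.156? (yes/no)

50.154.170.46: longest match 50.154.170.0/23 -> R21
50.154.171.156: longest match 50.154.170.0/23 -> R21

yes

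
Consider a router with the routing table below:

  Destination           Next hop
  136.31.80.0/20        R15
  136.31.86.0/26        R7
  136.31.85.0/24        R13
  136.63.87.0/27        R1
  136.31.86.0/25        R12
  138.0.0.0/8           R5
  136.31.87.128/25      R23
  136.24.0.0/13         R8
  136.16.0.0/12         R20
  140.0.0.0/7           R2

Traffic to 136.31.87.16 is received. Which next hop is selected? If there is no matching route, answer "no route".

Routes whose prefix contains 136.31.87.16:
  136.16.0.0/12 (136.16.0.0 - 136.31.255.255) -> R20
  136.24.0.0/13 (136.24.0.0 - 136.31.255.255) -> R8
  136.31.80.0/20 (136.31.80.0 - 136.31.95.255) -> R15
More-specific entries that do NOT match:
  136.63.87.0/27 (136.63.87.0 - 136.63.87.31) does not contain 136.31.87.16
  136.31.86.0/26 (136.31.86.0 - 136.31.86.63) does not contain 136.31.87.16
  136.31.86.0/25 (136.31.86.0 - 136.31.86.127) does not contain 136.31.87.16
  136.31.87.128/25 (136.31.87.128 - 136.31.87.255) does not contain 136.31.87.16
  136.31.85.0/24 (136.31.85.0 - 136.31.85.255) does not contain 136.31.87.16
Longest matching prefix is /20 -> next hop R15.

R15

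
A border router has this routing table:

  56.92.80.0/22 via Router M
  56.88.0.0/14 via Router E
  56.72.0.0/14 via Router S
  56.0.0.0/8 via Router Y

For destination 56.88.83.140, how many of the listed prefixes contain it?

Prefixes containing 56.88.83.140:
  56.0.0.0/8 (56.0.0.0 - 56.255.255.255)
  56.88.0.0/14 (56.88.0.0 - 56.91.255.255)
Total matching entries: 2.

2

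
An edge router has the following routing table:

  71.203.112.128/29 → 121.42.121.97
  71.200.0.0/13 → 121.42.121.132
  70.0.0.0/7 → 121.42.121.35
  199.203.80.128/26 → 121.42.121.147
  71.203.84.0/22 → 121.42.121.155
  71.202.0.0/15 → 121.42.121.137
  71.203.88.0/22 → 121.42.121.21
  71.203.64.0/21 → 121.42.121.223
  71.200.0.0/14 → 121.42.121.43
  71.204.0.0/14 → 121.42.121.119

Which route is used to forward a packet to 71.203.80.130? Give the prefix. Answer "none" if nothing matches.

Entries matching 71.203.80.130:
  70.0.0.0/7 (70.0.0.0 - 71.255.255.255)
  71.200.0.0/13 (71.200.0.0 - 71.207.255.255)
  71.200.0.0/14 (71.200.0.0 - 71.203.255.255)
  71.202.0.0/15 (71.202.0.0 - 71.203.255.255)
Most specific is 71.202.0.0/15.

71.202.0.0/15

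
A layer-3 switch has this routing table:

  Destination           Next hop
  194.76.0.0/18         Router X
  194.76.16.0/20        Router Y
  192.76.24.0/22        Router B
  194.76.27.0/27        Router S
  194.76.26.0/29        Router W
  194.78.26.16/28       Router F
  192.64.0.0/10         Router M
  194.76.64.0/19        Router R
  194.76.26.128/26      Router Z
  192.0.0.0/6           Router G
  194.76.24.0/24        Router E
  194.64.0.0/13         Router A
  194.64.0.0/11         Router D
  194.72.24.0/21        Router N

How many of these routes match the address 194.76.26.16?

Prefixes containing 194.76.26.16:
  192.0.0.0/6 (192.0.0.0 - 195.255.255.255)
  194.64.0.0/11 (194.64.0.0 - 194.95.255.255)
  194.76.0.0/18 (194.76.0.0 - 194.76.63.255)
  194.76.16.0/20 (194.76.16.0 - 194.76.31.255)
Total matching entries: 4.

4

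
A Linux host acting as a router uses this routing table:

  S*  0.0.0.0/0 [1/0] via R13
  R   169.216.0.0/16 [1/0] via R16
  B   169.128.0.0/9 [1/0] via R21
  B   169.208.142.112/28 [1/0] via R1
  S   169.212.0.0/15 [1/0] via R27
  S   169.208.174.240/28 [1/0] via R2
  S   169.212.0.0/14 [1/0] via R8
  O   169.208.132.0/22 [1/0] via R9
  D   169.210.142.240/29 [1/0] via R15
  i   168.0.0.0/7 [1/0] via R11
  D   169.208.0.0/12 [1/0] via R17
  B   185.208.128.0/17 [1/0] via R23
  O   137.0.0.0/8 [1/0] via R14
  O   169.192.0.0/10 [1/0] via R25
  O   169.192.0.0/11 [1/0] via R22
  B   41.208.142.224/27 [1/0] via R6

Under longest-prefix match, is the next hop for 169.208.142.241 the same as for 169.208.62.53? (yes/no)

169.208.142.241: longest match 169.208.0.0/12 -> R17
169.208.62.53: longest match 169.208.0.0/12 -> R17

yes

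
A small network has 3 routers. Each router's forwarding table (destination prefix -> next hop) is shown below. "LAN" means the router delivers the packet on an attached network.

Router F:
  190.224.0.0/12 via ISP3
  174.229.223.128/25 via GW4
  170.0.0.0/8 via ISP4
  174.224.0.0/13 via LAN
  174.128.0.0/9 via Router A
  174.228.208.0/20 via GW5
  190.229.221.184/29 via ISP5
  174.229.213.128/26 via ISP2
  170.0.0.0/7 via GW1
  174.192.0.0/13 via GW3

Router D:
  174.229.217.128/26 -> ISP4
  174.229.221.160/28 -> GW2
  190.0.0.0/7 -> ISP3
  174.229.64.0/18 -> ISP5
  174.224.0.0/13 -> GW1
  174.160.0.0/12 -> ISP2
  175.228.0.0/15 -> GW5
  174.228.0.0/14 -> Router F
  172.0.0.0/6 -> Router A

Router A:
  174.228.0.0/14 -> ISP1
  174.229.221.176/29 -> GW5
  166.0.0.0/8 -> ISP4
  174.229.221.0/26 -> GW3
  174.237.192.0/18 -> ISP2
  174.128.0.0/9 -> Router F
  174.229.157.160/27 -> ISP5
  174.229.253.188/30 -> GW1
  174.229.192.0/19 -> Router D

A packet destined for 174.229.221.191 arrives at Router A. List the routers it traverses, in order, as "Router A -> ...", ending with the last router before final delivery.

Router A -> Router D -> Router F

At Router A: longest match for 174.229.221.191 is 174.229.192.0/19 -> Router D
At Router D: longest match for 174.229.221.191 is 174.228.0.0/14 -> Router F
At Router F: longest match for 174.229.221.191 is 174.224.0.0/13 -> LAN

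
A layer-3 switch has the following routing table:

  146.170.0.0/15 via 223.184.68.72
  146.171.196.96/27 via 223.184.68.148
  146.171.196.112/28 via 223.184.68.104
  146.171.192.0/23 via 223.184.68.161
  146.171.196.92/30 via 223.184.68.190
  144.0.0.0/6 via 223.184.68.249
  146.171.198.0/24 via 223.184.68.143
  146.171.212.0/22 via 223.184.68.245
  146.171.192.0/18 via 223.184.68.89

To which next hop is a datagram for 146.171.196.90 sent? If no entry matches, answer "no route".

Routes whose prefix contains 146.171.196.90:
  144.0.0.0/6 (144.0.0.0 - 147.255.255.255) -> 223.184.68.249
  146.170.0.0/15 (146.170.0.0 - 146.171.255.255) -> 223.184.68.72
  146.171.192.0/18 (146.171.192.0 - 146.171.255.255) -> 223.184.68.89
More-specific entries that do NOT match:
  146.171.196.92/30 (146.171.196.92 - 146.171.196.95) does not contain 146.171.196.90
  146.171.196.112/28 (146.171.196.112 - 146.171.196.127) does not contain 146.171.196.90
  146.171.196.96/27 (146.171.196.96 - 146.171.196.127) does not contain 146.171.196.90
  146.171.198.0/24 (146.171.198.0 - 146.171.198.255) does not contain 146.171.196.90
  146.171.192.0/23 (146.171.192.0 - 146.171.193.255) does not contain 146.171.196.90
  146.171.212.0/22 (146.171.212.0 - 146.171.215.255) does not contain 146.171.196.90
Longest matching prefix is /18 -> next hop 223.184.68.89.

223.184.68.89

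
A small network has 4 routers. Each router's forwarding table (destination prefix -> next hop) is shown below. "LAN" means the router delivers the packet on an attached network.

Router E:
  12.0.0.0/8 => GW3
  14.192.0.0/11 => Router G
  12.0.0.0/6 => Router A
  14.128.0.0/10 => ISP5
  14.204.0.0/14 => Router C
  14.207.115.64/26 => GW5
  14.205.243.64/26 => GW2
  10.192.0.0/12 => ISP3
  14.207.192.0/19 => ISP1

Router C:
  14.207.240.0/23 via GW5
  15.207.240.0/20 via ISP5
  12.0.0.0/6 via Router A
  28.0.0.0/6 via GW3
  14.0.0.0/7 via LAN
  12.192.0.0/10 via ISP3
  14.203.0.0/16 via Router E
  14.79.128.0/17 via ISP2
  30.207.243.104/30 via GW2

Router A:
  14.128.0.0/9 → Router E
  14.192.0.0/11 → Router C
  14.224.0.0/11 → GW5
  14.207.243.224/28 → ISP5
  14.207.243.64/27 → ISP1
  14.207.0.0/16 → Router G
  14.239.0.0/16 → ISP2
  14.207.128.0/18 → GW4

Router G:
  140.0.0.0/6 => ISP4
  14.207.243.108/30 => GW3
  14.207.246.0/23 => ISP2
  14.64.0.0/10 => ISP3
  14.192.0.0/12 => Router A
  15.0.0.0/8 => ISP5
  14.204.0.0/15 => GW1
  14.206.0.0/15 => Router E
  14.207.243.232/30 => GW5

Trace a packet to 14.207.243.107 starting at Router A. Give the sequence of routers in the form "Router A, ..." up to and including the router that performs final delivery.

At Router A: longest match for 14.207.243.107 is 14.207.0.0/16 -> Router G
At Router G: longest match for 14.207.243.107 is 14.206.0.0/15 -> Router E
At Router E: longest match for 14.207.243.107 is 14.204.0.0/14 -> Router C
At Router C: longest match for 14.207.243.107 is 14.0.0.0/7 -> LAN

Router A, Router G, Router E, Router C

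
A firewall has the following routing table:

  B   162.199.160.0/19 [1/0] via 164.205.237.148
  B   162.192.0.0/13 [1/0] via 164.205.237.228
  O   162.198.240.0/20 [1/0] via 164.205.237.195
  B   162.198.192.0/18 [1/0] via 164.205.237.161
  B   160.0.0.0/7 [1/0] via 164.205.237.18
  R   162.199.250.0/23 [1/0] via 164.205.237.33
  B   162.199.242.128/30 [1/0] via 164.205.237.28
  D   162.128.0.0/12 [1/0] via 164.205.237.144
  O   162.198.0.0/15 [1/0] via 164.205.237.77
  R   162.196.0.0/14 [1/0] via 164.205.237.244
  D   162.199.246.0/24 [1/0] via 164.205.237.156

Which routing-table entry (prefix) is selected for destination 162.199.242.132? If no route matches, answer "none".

162.198.0.0/15

Entries matching 162.199.242.132:
  162.192.0.0/13 (162.192.0.0 - 162.199.255.255)
  162.196.0.0/14 (162.196.0.0 - 162.199.255.255)
  162.198.0.0/15 (162.198.0.0 - 162.199.255.255)
Most specific is 162.198.0.0/15.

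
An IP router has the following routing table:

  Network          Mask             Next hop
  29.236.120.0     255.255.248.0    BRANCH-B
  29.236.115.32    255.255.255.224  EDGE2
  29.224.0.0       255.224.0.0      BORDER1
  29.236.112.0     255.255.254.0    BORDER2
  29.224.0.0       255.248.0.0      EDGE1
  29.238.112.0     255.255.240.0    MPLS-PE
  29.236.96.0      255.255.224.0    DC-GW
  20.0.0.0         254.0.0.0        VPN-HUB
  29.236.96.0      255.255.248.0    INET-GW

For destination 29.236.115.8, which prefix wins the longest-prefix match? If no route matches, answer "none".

29.236.96.0/19

Entries matching 29.236.115.8:
  29.224.0.0/11 (29.224.0.0 - 29.255.255.255)
  29.236.96.0/19 (29.236.96.0 - 29.236.127.255)
Most specific is 29.236.96.0/19.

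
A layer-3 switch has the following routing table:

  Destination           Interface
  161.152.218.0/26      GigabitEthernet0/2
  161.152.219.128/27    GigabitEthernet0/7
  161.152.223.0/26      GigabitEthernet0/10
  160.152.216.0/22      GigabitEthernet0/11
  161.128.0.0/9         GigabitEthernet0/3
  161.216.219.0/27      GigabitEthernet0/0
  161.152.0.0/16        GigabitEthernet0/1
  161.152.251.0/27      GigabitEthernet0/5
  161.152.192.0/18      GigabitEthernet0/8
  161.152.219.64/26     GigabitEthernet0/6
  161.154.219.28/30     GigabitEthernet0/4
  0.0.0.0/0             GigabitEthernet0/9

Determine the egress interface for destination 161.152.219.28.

Routes whose prefix contains 161.152.219.28:
  0.0.0.0/0 (default, matches everything) -> GigabitEthernet0/9
  161.128.0.0/9 (161.128.0.0 - 161.255.255.255) -> GigabitEthernet0/3
  161.152.0.0/16 (161.152.0.0 - 161.152.255.255) -> GigabitEthernet0/1
  161.152.192.0/18 (161.152.192.0 - 161.152.255.255) -> GigabitEthernet0/8
More-specific entries that do NOT match:
  161.154.219.28/30 (161.154.219.28 - 161.154.219.31) does not contain 161.152.219.28
  161.152.219.128/27 (161.152.219.128 - 161.152.219.159) does not contain 161.152.219.28
  161.216.219.0/27 (161.216.219.0 - 161.216.219.31) does not contain 161.152.219.28
  161.152.251.0/27 (161.152.251.0 - 161.152.251.31) does not contain 161.152.219.28
  161.152.218.0/26 (161.152.218.0 - 161.152.218.63) does not contain 161.152.219.28
  161.152.223.0/26 (161.152.223.0 - 161.152.223.63) does not contain 161.152.219.28
  161.152.219.64/26 (161.152.219.64 - 161.152.219.127) does not contain 161.152.219.28
  160.152.216.0/22 (160.152.216.0 - 160.152.219.255) does not contain 161.152.219.28
Longest matching prefix is /18 -> interface GigabitEthernet0/8.

GigabitEthernet0/8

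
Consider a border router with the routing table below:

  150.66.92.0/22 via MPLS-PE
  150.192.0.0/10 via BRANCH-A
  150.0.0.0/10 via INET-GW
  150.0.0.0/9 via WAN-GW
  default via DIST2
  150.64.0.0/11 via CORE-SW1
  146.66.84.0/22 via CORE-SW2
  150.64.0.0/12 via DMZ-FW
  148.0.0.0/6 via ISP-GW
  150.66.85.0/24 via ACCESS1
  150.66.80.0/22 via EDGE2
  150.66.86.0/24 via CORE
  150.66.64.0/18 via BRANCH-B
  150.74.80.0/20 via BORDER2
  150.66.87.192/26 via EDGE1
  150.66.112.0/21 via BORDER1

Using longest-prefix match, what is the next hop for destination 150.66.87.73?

Routes whose prefix contains 150.66.87.73:
  0.0.0.0/0 (default, matches everything) -> DIST2
  148.0.0.0/6 (148.0.0.0 - 151.255.255.255) -> ISP-GW
  150.0.0.0/9 (150.0.0.0 - 150.127.255.255) -> WAN-GW
  150.64.0.0/11 (150.64.0.0 - 150.95.255.255) -> CORE-SW1
  150.64.0.0/12 (150.64.0.0 - 150.79.255.255) -> DMZ-FW
  150.66.64.0/18 (150.66.64.0 - 150.66.127.255) -> BRANCH-B
More-specific entries that do NOT match:
  150.66.87.192/26 (150.66.87.192 - 150.66.87.255) does not contain 150.66.87.73
  150.66.85.0/24 (150.66.85.0 - 150.66.85.255) does not contain 150.66.87.73
  150.66.86.0/24 (150.66.86.0 - 150.66.86.255) does not contain 150.66.87.73
  150.66.92.0/22 (150.66.92.0 - 150.66.95.255) does not contain 150.66.87.73
  146.66.84.0/22 (146.66.84.0 - 146.66.87.255) does not contain 150.66.87.73
  150.66.80.0/22 (150.66.80.0 - 150.66.83.255) does not contain 150.66.87.73
  150.66.112.0/21 (150.66.112.0 - 150.66.119.255) does not contain 150.66.87.73
  150.74.80.0/20 (150.74.80.0 - 150.74.95.255) does not contain 150.66.87.73
Longest matching prefix is /18 -> next hop BRANCH-B.

BRANCH-B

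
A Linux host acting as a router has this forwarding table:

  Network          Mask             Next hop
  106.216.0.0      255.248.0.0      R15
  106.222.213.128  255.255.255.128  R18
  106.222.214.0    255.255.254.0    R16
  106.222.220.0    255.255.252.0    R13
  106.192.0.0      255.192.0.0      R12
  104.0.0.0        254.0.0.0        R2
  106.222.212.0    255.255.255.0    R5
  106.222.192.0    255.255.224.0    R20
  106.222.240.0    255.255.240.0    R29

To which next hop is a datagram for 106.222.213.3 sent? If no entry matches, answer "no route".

Routes whose prefix contains 106.222.213.3:
  106.192.0.0/10 (106.192.0.0 - 106.255.255.255) -> R12
  106.216.0.0/13 (106.216.0.0 - 106.223.255.255) -> R15
  106.222.192.0/19 (106.222.192.0 - 106.222.223.255) -> R20
More-specific entries that do NOT match:
  106.222.213.128/25 (106.222.213.128 - 106.222.213.255) does not contain 106.222.213.3
  106.222.212.0/24 (106.222.212.0 - 106.222.212.255) does not contain 106.222.213.3
  106.222.214.0/23 (106.222.214.0 - 106.222.215.255) does not contain 106.222.213.3
  106.222.220.0/22 (106.222.220.0 - 106.222.223.255) does not contain 106.222.213.3
  106.222.240.0/20 (106.222.240.0 - 106.222.255.255) does not contain 106.222.213.3
Longest matching prefix is /19 -> next hop R20.

R20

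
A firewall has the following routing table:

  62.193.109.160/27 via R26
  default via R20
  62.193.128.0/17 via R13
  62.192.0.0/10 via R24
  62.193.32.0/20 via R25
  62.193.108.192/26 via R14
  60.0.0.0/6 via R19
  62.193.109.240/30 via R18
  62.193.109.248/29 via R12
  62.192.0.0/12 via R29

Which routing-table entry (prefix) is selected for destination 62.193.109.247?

Entries matching 62.193.109.247:
  0.0.0.0/0 (default, matches everything)
  60.0.0.0/6 (60.0.0.0 - 63.255.255.255)
  62.192.0.0/10 (62.192.0.0 - 62.255.255.255)
  62.192.0.0/12 (62.192.0.0 - 62.207.255.255)
Most specific is 62.192.0.0/12.

62.192.0.0/12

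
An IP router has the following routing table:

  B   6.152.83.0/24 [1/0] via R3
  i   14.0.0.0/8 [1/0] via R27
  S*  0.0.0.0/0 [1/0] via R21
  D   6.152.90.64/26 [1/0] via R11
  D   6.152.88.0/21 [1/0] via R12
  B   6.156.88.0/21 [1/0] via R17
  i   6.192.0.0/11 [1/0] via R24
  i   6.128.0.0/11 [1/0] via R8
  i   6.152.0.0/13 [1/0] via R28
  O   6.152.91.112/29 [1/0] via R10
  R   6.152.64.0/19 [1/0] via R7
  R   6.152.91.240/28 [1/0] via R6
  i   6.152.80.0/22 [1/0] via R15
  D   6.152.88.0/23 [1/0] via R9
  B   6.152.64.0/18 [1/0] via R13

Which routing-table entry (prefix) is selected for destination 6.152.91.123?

6.152.88.0/21

Entries matching 6.152.91.123:
  0.0.0.0/0 (default, matches everything)
  6.128.0.0/11 (6.128.0.0 - 6.159.255.255)
  6.152.0.0/13 (6.152.0.0 - 6.159.255.255)
  6.152.64.0/18 (6.152.64.0 - 6.152.127.255)
  6.152.64.0/19 (6.152.64.0 - 6.152.95.255)
  6.152.88.0/21 (6.152.88.0 - 6.152.95.255)
Most specific is 6.152.88.0/21.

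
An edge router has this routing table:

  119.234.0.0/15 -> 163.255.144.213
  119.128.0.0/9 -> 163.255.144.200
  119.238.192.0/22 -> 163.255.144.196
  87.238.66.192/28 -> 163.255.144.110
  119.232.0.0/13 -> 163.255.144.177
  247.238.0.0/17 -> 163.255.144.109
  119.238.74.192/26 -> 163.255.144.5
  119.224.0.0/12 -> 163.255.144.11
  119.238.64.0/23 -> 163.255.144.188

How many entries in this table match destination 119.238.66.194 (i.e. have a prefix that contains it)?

Prefixes containing 119.238.66.194:
  119.128.0.0/9 (119.128.0.0 - 119.255.255.255)
  119.224.0.0/12 (119.224.0.0 - 119.239.255.255)
  119.232.0.0/13 (119.232.0.0 - 119.239.255.255)
Total matching entries: 3.

3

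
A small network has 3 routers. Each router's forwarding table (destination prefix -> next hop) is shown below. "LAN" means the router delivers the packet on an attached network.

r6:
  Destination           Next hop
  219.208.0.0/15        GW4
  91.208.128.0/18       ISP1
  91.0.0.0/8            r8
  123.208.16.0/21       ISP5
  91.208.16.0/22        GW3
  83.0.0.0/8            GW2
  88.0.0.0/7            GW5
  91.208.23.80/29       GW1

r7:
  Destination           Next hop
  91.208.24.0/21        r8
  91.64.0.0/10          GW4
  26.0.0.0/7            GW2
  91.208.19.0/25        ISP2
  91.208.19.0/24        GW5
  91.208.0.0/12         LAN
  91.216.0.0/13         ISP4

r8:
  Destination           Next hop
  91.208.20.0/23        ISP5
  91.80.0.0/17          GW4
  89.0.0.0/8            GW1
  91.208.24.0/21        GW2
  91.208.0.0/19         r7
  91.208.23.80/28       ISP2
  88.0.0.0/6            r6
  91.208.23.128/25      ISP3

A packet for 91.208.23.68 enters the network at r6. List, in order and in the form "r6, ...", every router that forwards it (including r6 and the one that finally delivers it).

r6, r8, r7

At r6: longest match for 91.208.23.68 is 91.0.0.0/8 -> r8
At r8: longest match for 91.208.23.68 is 91.208.0.0/19 -> r7
At r7: longest match for 91.208.23.68 is 91.208.0.0/12 -> LAN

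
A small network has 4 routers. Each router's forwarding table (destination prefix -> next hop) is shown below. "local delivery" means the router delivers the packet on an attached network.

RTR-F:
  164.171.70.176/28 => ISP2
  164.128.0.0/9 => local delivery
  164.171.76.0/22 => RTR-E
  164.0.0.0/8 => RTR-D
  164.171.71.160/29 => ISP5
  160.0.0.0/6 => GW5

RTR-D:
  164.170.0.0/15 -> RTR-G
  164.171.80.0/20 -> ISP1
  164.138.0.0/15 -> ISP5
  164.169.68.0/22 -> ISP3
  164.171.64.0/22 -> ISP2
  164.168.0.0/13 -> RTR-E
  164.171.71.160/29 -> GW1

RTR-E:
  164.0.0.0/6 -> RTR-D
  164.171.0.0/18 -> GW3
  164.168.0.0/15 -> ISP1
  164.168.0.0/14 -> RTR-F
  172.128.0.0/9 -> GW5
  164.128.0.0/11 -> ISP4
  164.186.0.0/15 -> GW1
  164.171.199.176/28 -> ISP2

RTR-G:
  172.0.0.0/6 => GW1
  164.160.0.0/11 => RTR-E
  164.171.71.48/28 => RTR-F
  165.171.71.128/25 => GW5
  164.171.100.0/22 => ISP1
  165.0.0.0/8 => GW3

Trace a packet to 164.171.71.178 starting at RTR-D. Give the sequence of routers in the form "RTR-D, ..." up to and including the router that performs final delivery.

RTR-D, RTR-G, RTR-E, RTR-F

At RTR-D: longest match for 164.171.71.178 is 164.170.0.0/15 -> RTR-G
At RTR-G: longest match for 164.171.71.178 is 164.160.0.0/11 -> RTR-E
At RTR-E: longest match for 164.171.71.178 is 164.168.0.0/14 -> RTR-F
At RTR-F: longest match for 164.171.71.178 is 164.128.0.0/9 -> local delivery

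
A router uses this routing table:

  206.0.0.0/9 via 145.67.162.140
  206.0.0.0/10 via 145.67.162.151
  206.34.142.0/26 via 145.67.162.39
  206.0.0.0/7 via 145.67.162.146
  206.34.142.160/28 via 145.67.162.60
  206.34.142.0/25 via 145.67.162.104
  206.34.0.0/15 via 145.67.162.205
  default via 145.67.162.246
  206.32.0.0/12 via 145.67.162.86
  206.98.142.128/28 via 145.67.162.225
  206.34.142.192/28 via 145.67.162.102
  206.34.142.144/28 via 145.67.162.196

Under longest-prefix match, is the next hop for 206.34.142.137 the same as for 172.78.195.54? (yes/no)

no

206.34.142.137: longest match 206.34.0.0/15 -> 145.67.162.205
172.78.195.54: longest match 0.0.0.0/0 -> 145.67.162.246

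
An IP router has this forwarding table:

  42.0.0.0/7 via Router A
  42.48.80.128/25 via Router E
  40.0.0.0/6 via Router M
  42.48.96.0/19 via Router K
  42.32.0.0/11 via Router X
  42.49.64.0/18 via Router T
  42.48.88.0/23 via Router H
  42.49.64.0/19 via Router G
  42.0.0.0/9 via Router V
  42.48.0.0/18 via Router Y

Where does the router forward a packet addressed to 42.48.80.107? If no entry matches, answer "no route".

Router X

Routes whose prefix contains 42.48.80.107:
  40.0.0.0/6 (40.0.0.0 - 43.255.255.255) -> Router M
  42.0.0.0/7 (42.0.0.0 - 43.255.255.255) -> Router A
  42.0.0.0/9 (42.0.0.0 - 42.127.255.255) -> Router V
  42.32.0.0/11 (42.32.0.0 - 42.63.255.255) -> Router X
More-specific entries that do NOT match:
  42.48.80.128/25 (42.48.80.128 - 42.48.80.255) does not contain 42.48.80.107
  42.48.88.0/23 (42.48.88.0 - 42.48.89.255) does not contain 42.48.80.107
  42.48.96.0/19 (42.48.96.0 - 42.48.127.255) does not contain 42.48.80.107
  42.49.64.0/19 (42.49.64.0 - 42.49.95.255) does not contain 42.48.80.107
  42.49.64.0/18 (42.49.64.0 - 42.49.127.255) does not contain 42.48.80.107
  42.48.0.0/18 (42.48.0.0 - 42.48.63.255) does not contain 42.48.80.107
Longest matching prefix is /11 -> next hop Router X.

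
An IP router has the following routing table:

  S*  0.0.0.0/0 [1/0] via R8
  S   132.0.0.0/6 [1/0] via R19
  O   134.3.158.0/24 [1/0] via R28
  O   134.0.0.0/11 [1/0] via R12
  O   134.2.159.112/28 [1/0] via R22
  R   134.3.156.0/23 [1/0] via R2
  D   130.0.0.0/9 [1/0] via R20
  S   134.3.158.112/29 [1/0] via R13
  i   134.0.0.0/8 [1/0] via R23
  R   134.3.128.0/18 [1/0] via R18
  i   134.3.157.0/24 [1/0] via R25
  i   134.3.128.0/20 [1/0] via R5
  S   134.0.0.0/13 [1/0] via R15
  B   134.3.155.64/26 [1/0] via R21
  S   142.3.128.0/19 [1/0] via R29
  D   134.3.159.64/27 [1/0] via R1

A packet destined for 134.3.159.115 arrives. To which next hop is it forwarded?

R18

Routes whose prefix contains 134.3.159.115:
  0.0.0.0/0 (default, matches everything) -> R8
  132.0.0.0/6 (132.0.0.0 - 135.255.255.255) -> R19
  134.0.0.0/8 (134.0.0.0 - 134.255.255.255) -> R23
  134.0.0.0/11 (134.0.0.0 - 134.31.255.255) -> R12
  134.0.0.0/13 (134.0.0.0 - 134.7.255.255) -> R15
  134.3.128.0/18 (134.3.128.0 - 134.3.191.255) -> R18
More-specific entries that do NOT match:
  134.3.158.112/29 (134.3.158.112 - 134.3.158.119) does not contain 134.3.159.115
  134.2.159.112/28 (134.2.159.112 - 134.2.159.127) does not contain 134.3.159.115
  134.3.159.64/27 (134.3.159.64 - 134.3.159.95) does not contain 134.3.159.115
  134.3.155.64/26 (134.3.155.64 - 134.3.155.127) does not contain 134.3.159.115
  134.3.158.0/24 (134.3.158.0 - 134.3.158.255) does not contain 134.3.159.115
  134.3.157.0/24 (134.3.157.0 - 134.3.157.255) does not contain 134.3.159.115
  134.3.156.0/23 (134.3.156.0 - 134.3.157.255) does not contain 134.3.159.115
  134.3.128.0/20 (134.3.128.0 - 134.3.143.255) does not contain 134.3.159.115
  142.3.128.0/19 (142.3.128.0 - 142.3.159.255) does not contain 134.3.159.115
Longest matching prefix is /18 -> next hop R18.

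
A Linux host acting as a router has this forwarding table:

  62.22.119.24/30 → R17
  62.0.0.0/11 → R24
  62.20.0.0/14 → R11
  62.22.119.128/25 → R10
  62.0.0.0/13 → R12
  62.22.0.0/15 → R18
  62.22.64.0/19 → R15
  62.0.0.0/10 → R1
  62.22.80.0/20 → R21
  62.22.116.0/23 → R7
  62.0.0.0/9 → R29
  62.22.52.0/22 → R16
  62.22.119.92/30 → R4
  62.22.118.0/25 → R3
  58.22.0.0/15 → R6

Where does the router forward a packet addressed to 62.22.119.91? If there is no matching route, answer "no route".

R18

Routes whose prefix contains 62.22.119.91:
  62.0.0.0/9 (62.0.0.0 - 62.127.255.255) -> R29
  62.0.0.0/10 (62.0.0.0 - 62.63.255.255) -> R1
  62.0.0.0/11 (62.0.0.0 - 62.31.255.255) -> R24
  62.20.0.0/14 (62.20.0.0 - 62.23.255.255) -> R11
  62.22.0.0/15 (62.22.0.0 - 62.23.255.255) -> R18
More-specific entries that do NOT match:
  62.22.119.24/30 (62.22.119.24 - 62.22.119.27) does not contain 62.22.119.91
  62.22.119.92/30 (62.22.119.92 - 62.22.119.95) does not contain 62.22.119.91
  62.22.119.128/25 (62.22.119.128 - 62.22.119.255) does not contain 62.22.119.91
  62.22.118.0/25 (62.22.118.0 - 62.22.118.127) does not contain 62.22.119.91
  62.22.116.0/23 (62.22.116.0 - 62.22.117.255) does not contain 62.22.119.91
  62.22.52.0/22 (62.22.52.0 - 62.22.55.255) does not contain 62.22.119.91
  62.22.80.0/20 (62.22.80.0 - 62.22.95.255) does not contain 62.22.119.91
  62.22.64.0/19 (62.22.64.0 - 62.22.95.255) does not contain 62.22.119.91
Longest matching prefix is /15 -> next hop R18.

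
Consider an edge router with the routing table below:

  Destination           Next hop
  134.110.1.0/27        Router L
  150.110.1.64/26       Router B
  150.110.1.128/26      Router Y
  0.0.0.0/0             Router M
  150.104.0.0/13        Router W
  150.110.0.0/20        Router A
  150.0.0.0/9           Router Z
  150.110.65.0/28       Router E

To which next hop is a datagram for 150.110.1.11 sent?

Routes whose prefix contains 150.110.1.11:
  0.0.0.0/0 (default, matches everything) -> Router M
  150.0.0.0/9 (150.0.0.0 - 150.127.255.255) -> Router Z
  150.104.0.0/13 (150.104.0.0 - 150.111.255.255) -> Router W
  150.110.0.0/20 (150.110.0.0 - 150.110.15.255) -> Router A
More-specific entries that do NOT match:
  150.110.65.0/28 (150.110.65.0 - 150.110.65.15) does not contain 150.110.1.11
  134.110.1.0/27 (134.110.1.0 - 134.110.1.31) does not contain 150.110.1.11
  150.110.1.64/26 (150.110.1.64 - 150.110.1.127) does not contain 150.110.1.11
  150.110.1.128/26 (150.110.1.128 - 150.110.1.191) does not contain 150.110.1.11
Longest matching prefix is /20 -> next hop Router A.

Router A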